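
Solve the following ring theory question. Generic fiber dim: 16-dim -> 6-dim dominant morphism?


dim(fiber)=dim(X)-dim(Y)=16-6=10


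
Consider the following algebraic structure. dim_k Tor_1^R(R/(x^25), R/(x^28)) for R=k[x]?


Tor_1(R/I,R/J)=(I cap J)/IJ=(x^28)/(x^53)
dim=53-28=min(25,28)=25


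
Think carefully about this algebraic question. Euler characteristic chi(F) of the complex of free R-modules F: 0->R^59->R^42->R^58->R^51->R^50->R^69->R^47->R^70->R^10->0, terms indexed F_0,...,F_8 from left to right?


chi = sum (-1)^i * rank:
(-1)^0*59=59
(-1)^1*42=-42
(-1)^2*58=58
(-1)^3*51=-51
(-1)^4*50=50
(-1)^5*69=-69
(-1)^6*47=47
(-1)^7*70=-70
(-1)^8*10=10
chi=-8


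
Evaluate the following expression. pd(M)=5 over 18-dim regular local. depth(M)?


pd+depth=depth(R)=18
depth=18-5=13


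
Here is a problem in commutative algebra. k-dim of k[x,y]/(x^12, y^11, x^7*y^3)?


k[x,y]/I, I = (x^12, y^11, x^7*y^3)
Rect: 12x11=132. Corner: (12-7)x(11-3)=40.
dim = 132-40 = 92


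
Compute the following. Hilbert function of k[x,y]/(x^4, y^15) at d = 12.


k[x,y], I = (x^4, y^15), d = 12
Need i < 4 and d-i < 15.
Range: 0 <= i <= 3.
H(12) = 4


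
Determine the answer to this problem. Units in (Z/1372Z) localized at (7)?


Local ring = Z/343Z.
phi(343) = 7^2*(7-1) = 294


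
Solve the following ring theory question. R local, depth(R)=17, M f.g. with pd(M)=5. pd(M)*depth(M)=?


pd+depth=17
depth=17-5=12
pd*depth=5*12=60


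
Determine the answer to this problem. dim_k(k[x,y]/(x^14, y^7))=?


Basis: x^i*y^j, i<14, j<7
14*7=98


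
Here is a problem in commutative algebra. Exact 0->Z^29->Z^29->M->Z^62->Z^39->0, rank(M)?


Alt sum=0:
(-1)^0*29 + (-1)^1*29 + (-1)^2*? + (-1)^3*62 + (-1)^4*39=0
rank(M)=23


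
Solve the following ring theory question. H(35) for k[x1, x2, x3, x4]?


C(d+n-1,n-1)=C(38,3)=8436


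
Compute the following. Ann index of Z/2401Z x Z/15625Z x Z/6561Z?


Exponent = lcm of the cyclic orders; pairwise coprime => product.
7^4*5^6*3^8=2401*15625*6561=246140015625


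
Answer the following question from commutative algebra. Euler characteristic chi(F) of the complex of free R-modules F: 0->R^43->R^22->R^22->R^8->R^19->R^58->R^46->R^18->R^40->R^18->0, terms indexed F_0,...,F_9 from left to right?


chi = sum (-1)^i * rank:
(-1)^0*43=43
(-1)^1*22=-22
(-1)^2*22=22
(-1)^3*8=-8
(-1)^4*19=19
(-1)^5*58=-58
(-1)^6*46=46
(-1)^7*18=-18
(-1)^8*40=40
(-1)^9*18=-18
chi=46


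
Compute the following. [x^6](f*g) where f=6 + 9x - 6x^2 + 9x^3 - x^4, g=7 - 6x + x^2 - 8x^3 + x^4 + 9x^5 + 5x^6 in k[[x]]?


[x^6] = sum a_i*b_j, i+j=6
  6*5=30
  9*9=81
  -6*1=-6
  9*-8=-72
  -1*1=-1
Sum=32


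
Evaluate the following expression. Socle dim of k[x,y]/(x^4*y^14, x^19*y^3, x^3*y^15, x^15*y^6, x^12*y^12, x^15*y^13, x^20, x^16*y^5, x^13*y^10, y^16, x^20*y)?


Socle = ann(m) = span of standard monomials u with x*u, y*u in I (staircase corners).
Redundant generators: x^15*y^13, x^20*y
Minimal generators: x^20, x^19*y^3, x^16*y^5, x^15*y^6, x^13*y^10, x^12*y^12, x^4*y^14, x^3*y^15, y^16
Corners: x^2y^15, x^3y^14, x^11y^13, x^12y^11, x^14y^9, x^15y^5, x^18y^4, x^19y^2
Socle dim=8


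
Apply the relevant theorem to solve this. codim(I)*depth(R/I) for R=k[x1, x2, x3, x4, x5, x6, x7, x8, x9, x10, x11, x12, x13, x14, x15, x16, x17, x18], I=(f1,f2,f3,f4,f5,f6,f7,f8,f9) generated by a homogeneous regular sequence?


codim=9, depth=dim(R/I)=18-9=9
Product=9*9=81


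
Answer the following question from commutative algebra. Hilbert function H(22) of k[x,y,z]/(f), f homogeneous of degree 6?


C(24,2)-C(18,2)=276-153=123


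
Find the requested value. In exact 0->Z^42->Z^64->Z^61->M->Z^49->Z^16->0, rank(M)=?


Alt sum=0:
(-1)^0*42 + (-1)^1*64 + (-1)^2*61 + (-1)^3*? + (-1)^4*49 + (-1)^5*16=0
rank(M)=72


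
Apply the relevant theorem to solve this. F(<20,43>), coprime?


gcd(20,43)=1 => F=ab-a-b=20*43-20-43=860-63=797


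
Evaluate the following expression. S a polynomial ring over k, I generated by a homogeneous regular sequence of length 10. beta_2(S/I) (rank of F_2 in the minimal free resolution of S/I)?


Regular sequence => Koszul complex is the minimal free resolution.
Syz_1 minimally generated by Koszul relations f_i*e_j - f_j*e_i (i<j): mu(Syz_1) = beta_2 = C(m,2) = m(m-1)/2
m=10
10*9/2 = 45


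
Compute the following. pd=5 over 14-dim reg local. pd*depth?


pd+depth=14
depth=14-5=9
pd*depth=5*9=45


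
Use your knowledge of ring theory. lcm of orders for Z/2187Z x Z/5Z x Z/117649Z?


Exponent = lcm of the cyclic orders; pairwise coprime => product.
3^7*5^1*7^6=2187*5*117649=1286491815


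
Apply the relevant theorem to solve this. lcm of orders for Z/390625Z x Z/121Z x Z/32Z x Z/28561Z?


Exponent = lcm of the cyclic orders; pairwise coprime => product.
5^8*11^2*2^5*13^4=390625*121*32*28561=43198512500000


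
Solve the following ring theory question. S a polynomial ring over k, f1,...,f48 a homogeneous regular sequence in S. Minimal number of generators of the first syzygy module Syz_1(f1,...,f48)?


Regular sequence => Koszul complex is the minimal free resolution.
Syz_1 minimally generated by Koszul relations f_i*e_j - f_j*e_i (i<j): mu(Syz_1) = beta_2 = C(m,2) = m(m-1)/2
m=48
48*47/2 = 1128


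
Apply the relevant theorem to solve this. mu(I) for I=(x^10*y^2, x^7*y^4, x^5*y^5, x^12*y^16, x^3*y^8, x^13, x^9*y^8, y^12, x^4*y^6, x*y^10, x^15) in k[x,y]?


Remove redundant (divisible by others).
x^12*y^16 redundant.
x^15 redundant.
x^9*y^8 redundant.
Min: x^13, x^10*y^2, x^7*y^4, x^5*y^5, x^4*y^6, x^3*y^8, x*y^10, y^12
Count=8


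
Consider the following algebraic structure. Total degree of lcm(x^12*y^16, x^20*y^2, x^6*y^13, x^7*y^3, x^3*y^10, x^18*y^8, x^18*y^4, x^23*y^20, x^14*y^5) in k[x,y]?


lcm = componentwise max:
x: max(12,20,6,7,3,18,18,23,14)=23
y: max(16,2,13,3,10,8,4,20,5)=20
Total=23+20=43


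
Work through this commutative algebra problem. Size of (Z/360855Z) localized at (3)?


3-primary part: 360855=3^8*55
Size=3^8=6561


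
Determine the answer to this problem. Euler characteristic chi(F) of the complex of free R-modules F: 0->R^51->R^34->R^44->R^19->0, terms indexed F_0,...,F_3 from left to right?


chi = sum (-1)^i * rank:
(-1)^0*51=51
(-1)^1*34=-34
(-1)^2*44=44
(-1)^3*19=-19
chi=42


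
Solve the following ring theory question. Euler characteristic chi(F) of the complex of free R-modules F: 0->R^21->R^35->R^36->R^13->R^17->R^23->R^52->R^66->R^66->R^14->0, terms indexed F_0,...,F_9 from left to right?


chi = sum (-1)^i * rank:
(-1)^0*21=21
(-1)^1*35=-35
(-1)^2*36=36
(-1)^3*13=-13
(-1)^4*17=17
(-1)^5*23=-23
(-1)^6*52=52
(-1)^7*66=-66
(-1)^8*66=66
(-1)^9*14=-14
chi=41


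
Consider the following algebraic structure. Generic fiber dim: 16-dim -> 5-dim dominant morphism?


dim(fiber)=dim(X)-dim(Y)=16-5=11


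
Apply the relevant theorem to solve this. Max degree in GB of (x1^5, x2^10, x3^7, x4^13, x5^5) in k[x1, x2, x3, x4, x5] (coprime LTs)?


Pure powers, coprime LTs => already GB.
Degrees: 5, 10, 7, 13, 5
Max=13


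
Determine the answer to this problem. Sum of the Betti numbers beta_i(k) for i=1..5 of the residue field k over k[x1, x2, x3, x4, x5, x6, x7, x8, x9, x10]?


Koszul resolution: beta_i(k)=C(n,i), n=10
C(10,1)=10, C(10,2)=45, C(10,3)=120, C(10,4)=210, C(10,5)=252
Sum=637


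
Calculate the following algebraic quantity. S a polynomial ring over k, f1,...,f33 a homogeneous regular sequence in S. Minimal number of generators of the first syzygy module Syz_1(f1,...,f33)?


Regular sequence => Koszul complex is the minimal free resolution.
Syz_1 minimally generated by Koszul relations f_i*e_j - f_j*e_i (i<j): mu(Syz_1) = beta_2 = C(m,2) = m(m-1)/2
m=33
33*32/2 = 528


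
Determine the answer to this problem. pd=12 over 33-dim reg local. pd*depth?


pd+depth=33
depth=33-12=21
pd*depth=12*21=252


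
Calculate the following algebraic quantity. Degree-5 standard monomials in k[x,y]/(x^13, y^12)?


k[x,y], I = (x^13, y^12), d = 5
Need i < 13 and d-i < 12.
Range: 0 <= i <= 5.
H(5) = 6


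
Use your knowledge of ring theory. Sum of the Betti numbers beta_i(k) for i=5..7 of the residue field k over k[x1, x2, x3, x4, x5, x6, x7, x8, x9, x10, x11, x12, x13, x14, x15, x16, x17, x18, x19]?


Koszul resolution: beta_i(k)=C(n,i), n=19
C(19,5)=11628, C(19,6)=27132, C(19,7)=50388
Sum=89148


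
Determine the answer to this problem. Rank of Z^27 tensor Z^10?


rank(M(x)N) = rank(M)*rank(N)
27*10 = 270


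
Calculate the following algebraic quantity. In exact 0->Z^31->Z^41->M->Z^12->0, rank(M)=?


Alt sum=0:
(-1)^0*31 + (-1)^1*41 + (-1)^2*? + (-1)^3*12=0
rank(M)=22


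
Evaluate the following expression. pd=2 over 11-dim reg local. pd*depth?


pd+depth=11
depth=11-2=9
pd*depth=2*9=18


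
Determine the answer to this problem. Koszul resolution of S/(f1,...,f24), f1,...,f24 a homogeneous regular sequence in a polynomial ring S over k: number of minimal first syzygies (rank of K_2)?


Regular sequence => Koszul complex is the minimal free resolution.
Syz_1 minimally generated by Koszul relations f_i*e_j - f_j*e_i (i<j): mu(Syz_1) = beta_2 = C(m,2) = m(m-1)/2
m=24
24*23/2 = 276


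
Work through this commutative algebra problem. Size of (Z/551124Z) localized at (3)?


3-primary part: 551124=3^9*28
Size=3^9=19683


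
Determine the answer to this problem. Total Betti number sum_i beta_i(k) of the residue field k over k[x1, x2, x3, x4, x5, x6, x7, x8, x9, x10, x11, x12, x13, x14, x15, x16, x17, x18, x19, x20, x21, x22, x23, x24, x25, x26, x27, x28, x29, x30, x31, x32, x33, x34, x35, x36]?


Koszul resolution: beta_i(k)=C(n,i), n=36
sum_i C(36,i) = 2^36 = 68719476736


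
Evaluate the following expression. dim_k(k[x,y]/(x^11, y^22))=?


Basis: x^i*y^j, i<11, j<22
11*22=242


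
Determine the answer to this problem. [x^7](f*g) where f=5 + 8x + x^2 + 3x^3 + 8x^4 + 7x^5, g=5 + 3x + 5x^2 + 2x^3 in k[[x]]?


[x^7] = sum a_i*b_j, i+j=7
  8*2=16
  7*5=35
Sum=51


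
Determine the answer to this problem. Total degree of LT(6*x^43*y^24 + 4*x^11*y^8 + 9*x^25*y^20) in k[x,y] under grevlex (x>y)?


LT: 6*x^43*y^24
deg_x=43, deg_y=24
Total=43+24=67


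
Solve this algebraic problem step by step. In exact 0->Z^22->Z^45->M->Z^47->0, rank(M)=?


Alt sum=0:
(-1)^0*22 + (-1)^1*45 + (-1)^2*? + (-1)^3*47=0
rank(M)=70


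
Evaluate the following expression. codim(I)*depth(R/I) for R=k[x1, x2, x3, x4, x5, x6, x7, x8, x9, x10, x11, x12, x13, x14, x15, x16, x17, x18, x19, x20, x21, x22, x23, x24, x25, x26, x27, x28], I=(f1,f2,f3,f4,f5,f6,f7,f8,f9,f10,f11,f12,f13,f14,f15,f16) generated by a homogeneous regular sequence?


codim=16, depth=dim(R/I)=28-16=12
Product=16*12=192


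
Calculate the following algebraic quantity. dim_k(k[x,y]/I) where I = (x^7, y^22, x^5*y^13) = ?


k[x,y]/I, I = (x^7, y^22, x^5*y^13)
Rect: 7x22=154. Corner: (7-5)x(22-13)=18.
dim = 154-18 = 136


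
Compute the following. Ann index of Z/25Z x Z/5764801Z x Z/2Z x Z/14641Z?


Exponent = lcm of the cyclic orders; pairwise coprime => product.
5^2*7^8*2^1*11^4=25*5764801*2*14641=4220122572050


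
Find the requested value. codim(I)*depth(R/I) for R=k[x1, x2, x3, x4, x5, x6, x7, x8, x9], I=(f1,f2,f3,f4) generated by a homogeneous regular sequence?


codim=4, depth=dim(R/I)=9-4=5
Product=4*5=20


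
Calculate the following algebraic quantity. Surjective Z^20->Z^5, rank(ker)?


rank(ker) = 20-5 = 15


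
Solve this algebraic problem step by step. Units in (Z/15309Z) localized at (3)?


Local ring = Z/2187Z.
phi(2187) = 3^6*(3-1) = 1458


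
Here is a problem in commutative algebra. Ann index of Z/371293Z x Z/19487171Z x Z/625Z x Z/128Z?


Exponent = lcm of the cyclic orders; pairwise coprime => product.
13^5*11^7*5^4*2^7=371293*19487171*625*128=578836014568240000


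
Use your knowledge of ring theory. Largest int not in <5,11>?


gcd(5,11)=1 => F=ab-a-b=5*11-5-11=55-16=39


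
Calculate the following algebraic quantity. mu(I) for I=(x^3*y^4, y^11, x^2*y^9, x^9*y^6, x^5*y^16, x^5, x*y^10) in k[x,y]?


Remove redundant (divisible by others).
x^5*y^16 redundant.
x^9*y^6 redundant.
Min: x^5, x^3*y^4, x^2*y^9, x*y^10, y^11
Count=5


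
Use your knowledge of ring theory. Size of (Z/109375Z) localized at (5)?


5-primary part: 109375=5^6*7
Size=5^6=15625


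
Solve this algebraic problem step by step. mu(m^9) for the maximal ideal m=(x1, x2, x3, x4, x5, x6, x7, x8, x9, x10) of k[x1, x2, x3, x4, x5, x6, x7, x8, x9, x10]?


Graded Nakayama: mu(m^d) = dim_k (m^d/m^(d+1)) = #degree-9 monomials in 10 vars
C(n+d-1,d)=C(18,9)=48620


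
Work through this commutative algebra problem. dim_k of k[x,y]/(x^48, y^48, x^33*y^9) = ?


k[x,y]/I, I = (x^48, y^48, x^33*y^9)
Rect: 48x48=2304. Corner: (48-33)x(48-9)=585.
dim = 2304-585 = 1719


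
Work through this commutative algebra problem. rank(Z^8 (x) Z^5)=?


rank(M(x)N) = rank(M)*rank(N)
8*5 = 40


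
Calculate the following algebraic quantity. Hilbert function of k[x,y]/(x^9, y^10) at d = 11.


k[x,y], I = (x^9, y^10), d = 11
Need i < 9 and d-i < 10.
Range: 2 <= i <= 8.
H(11) = 7


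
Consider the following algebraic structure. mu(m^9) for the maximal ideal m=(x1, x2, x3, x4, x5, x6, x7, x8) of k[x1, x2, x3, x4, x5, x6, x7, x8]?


Graded Nakayama: mu(m^d) = dim_k (m^d/m^(d+1)) = #degree-9 monomials in 8 vars
C(n+d-1,d)=C(16,9)=11440


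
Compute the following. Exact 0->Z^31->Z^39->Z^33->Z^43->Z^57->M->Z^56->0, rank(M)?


Alt sum=0:
(-1)^0*31 + (-1)^1*39 + (-1)^2*33 + (-1)^3*43 + (-1)^4*57 + (-1)^5*? + (-1)^6*56=0
rank(M)=95


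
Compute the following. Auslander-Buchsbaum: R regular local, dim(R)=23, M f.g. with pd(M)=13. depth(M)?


pd+depth=depth(R)=23
depth=23-13=10


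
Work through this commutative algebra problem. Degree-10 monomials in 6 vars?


C(d+n-1,n-1)=C(15,5)=3003


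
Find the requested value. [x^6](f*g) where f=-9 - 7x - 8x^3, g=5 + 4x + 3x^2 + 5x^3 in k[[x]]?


[x^6] = sum a_i*b_j, i+j=6
  -8*5=-40
Sum=-40


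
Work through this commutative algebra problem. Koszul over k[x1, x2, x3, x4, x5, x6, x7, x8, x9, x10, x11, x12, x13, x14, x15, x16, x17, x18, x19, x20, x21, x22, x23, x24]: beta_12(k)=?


C(n,i)=C(24,12)=2704156


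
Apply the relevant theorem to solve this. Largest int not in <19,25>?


gcd(19,25)=1 => F=ab-a-b=19*25-19-25=475-44=431


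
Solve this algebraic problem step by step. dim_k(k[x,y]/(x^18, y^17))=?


Basis: x^i*y^j, i<18, j<17
18*17=306


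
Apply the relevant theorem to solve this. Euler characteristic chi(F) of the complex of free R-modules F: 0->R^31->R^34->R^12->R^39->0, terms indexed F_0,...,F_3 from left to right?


chi = sum (-1)^i * rank:
(-1)^0*31=31
(-1)^1*34=-34
(-1)^2*12=12
(-1)^3*39=-39
chi=-30


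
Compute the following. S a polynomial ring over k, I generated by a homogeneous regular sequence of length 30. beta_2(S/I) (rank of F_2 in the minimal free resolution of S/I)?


Regular sequence => Koszul complex is the minimal free resolution.
Syz_1 minimally generated by Koszul relations f_i*e_j - f_j*e_i (i<j): mu(Syz_1) = beta_2 = C(m,2) = m(m-1)/2
m=30
30*29/2 = 435


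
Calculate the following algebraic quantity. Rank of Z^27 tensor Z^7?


rank(M(x)N) = rank(M)*rank(N)
27*7 = 189


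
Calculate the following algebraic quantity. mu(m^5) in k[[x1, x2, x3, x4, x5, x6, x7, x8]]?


C(n+d-1,d)=C(12,5)=792


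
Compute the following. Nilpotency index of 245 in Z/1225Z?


245^k mod 1225:
k=1: 245
k=2: 0
First zero at k = 2


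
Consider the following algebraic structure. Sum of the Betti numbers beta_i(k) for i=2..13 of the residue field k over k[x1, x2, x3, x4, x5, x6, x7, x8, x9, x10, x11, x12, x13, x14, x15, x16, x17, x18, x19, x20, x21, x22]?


Koszul resolution: beta_i(k)=C(n,i), n=22
C(22,2)=231, C(22,3)=1540, C(22,4)=7315, C(22,5)=26334, C(22,6)=74613, C(22,7)=170544, C(22,8)=319770, C(22,9)=497420, C(22,10)=646646, C(22,11)=705432, C(22,12)=646646, C(22,13)=497420
Sum=3593911


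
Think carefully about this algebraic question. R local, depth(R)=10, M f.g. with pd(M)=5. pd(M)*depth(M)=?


pd+depth=10
depth=10-5=5
pd*depth=5*5=25


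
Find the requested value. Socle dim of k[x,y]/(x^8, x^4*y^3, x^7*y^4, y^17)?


Socle = ann(m) = span of standard monomials u with x*u, y*u in I (staircase corners).
Redundant generators: x^7*y^4
Minimal generators: x^8, x^4*y^3, y^17
Corners: x^3y^16, x^7y^2
Socle dim=2


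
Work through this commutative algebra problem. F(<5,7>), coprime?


gcd(5,7)=1 => F=ab-a-b=5*7-5-7=35-12=23


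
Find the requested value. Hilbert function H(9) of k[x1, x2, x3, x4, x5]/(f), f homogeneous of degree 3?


C(13,4)-C(10,4)=715-210=505


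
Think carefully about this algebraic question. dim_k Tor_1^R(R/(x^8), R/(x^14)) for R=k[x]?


Tor_1(R/I,R/J)=(I cap J)/IJ=(x^14)/(x^22)
dim=22-14=min(8,14)=8


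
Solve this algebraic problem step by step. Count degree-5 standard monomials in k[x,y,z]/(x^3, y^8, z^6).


Need i<3, j<8, k<6 with i+j+k=5.
For each i, j ranges over max(0,5-i-5)..min(7,5-i):
  i=0: j in [0,5] -> 6
  i=1: j in [0,4] -> 5
  i=2: j in [0,3] -> 4
H(5) = 6+5+4 = 15


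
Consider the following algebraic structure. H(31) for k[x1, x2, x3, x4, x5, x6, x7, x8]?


C(d+n-1,n-1)=C(38,7)=12620256


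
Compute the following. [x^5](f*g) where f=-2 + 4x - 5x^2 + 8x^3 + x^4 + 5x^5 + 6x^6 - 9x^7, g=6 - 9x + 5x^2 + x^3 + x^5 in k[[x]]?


[x^5] = sum a_i*b_j, i+j=5
  -2*1=-2
  -5*1=-5
  8*5=40
  1*-9=-9
  5*6=30
Sum=54


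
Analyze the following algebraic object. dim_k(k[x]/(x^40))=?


Basis: 1,x,...,x^39
dim=40


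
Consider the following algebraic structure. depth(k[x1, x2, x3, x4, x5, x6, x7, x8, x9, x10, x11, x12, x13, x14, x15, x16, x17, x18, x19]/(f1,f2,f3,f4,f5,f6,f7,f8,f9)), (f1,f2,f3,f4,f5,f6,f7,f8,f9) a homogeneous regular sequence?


depth(R)=19
depth(R/I)=19-9=10


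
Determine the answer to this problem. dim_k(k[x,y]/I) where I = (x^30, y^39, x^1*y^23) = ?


k[x,y]/I, I = (x^30, y^39, x^1*y^23)
Rect: 30x39=1170. Corner: (30-1)x(39-23)=464.
dim = 1170-464 = 706


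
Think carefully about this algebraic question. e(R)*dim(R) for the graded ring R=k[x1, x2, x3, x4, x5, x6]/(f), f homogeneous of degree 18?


e(R)=deg(f)=18, dim(R)=6-1=5
e*dim=18*5=90


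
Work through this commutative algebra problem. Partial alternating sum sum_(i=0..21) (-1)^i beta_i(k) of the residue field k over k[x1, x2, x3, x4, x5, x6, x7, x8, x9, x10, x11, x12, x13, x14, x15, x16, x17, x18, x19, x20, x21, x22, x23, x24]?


Koszul resolution: beta_i(k)=C(n,i), n=24
sum_(i=0..p) (-1)^i C(n,i) = (-1)^p C(n-1,p)
(-1)^21*C(23,21) = (-1)^21*253 = -253


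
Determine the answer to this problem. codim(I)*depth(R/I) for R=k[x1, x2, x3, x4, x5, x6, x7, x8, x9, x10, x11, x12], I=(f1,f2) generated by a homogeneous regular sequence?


codim=2, depth=dim(R/I)=12-2=10
Product=2*10=20


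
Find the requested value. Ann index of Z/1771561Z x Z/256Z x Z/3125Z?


Exponent = lcm of the cyclic orders; pairwise coprime => product.
11^6*2^8*5^5=1771561*256*3125=1417248800000


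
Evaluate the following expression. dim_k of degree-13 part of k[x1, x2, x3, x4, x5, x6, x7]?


C(d+n-1,n-1)=C(19,6)=27132


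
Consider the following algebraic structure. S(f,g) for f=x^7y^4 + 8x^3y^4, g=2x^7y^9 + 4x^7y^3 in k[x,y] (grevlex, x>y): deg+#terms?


LT(f)=x^7y^4, LT(g)=2x^7y^9
lcm(LM)=x^7y^9
S(f,g) (scaled by 2 to clear denominators) = 2y^5*f - 1*g = 16x^3y^9 - 4x^7y^3
2 terms, deg 12.
12+2=14


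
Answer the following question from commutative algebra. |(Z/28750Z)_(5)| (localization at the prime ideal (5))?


5-primary part: 28750=5^4*46
Size=5^4=625


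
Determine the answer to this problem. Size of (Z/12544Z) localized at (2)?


2-primary part: 12544=2^8*49
Size=2^8=256


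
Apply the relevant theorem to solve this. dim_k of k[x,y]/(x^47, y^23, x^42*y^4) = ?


k[x,y]/I, I = (x^47, y^23, x^42*y^4)
Rect: 47x23=1081. Corner: (47-42)x(23-4)=95.
dim = 1081-95 = 986


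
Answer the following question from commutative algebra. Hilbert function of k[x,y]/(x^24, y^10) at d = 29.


k[x,y], I = (x^24, y^10), d = 29
Need i < 24 and d-i < 10.
Range: 20 <= i <= 23.
H(29) = 4


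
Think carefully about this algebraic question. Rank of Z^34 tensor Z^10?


rank(M(x)N) = rank(M)*rank(N)
34*10 = 340


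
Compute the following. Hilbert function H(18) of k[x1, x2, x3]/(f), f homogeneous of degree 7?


C(20,2)-C(13,2)=190-78=112


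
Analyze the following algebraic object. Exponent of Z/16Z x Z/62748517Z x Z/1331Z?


Exponent = lcm of the cyclic orders; pairwise coprime => product.
2^4*13^7*11^3=16*62748517*1331=1336292418032


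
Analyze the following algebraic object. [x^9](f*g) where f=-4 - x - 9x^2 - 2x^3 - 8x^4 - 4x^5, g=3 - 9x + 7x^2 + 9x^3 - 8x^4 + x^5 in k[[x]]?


[x^9] = sum a_i*b_j, i+j=9
  -8*1=-8
  -4*-8=32
Sum=24


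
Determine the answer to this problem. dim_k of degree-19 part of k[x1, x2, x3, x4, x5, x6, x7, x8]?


C(d+n-1,n-1)=C(26,7)=657800


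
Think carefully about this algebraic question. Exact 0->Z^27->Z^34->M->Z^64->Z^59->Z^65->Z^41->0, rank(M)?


Alt sum=0:
(-1)^0*27 + (-1)^1*34 + (-1)^2*? + (-1)^3*64 + (-1)^4*59 + (-1)^5*65 + (-1)^6*41=0
rank(M)=36


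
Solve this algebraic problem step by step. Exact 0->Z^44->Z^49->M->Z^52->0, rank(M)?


Alt sum=0:
(-1)^0*44 + (-1)^1*49 + (-1)^2*? + (-1)^3*52=0
rank(M)=57


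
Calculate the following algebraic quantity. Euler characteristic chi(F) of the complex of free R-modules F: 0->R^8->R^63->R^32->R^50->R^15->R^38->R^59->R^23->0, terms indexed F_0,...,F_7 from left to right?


chi = sum (-1)^i * rank:
(-1)^0*8=8
(-1)^1*63=-63
(-1)^2*32=32
(-1)^3*50=-50
(-1)^4*15=15
(-1)^5*38=-38
(-1)^6*59=59
(-1)^7*23=-23
chi=-60


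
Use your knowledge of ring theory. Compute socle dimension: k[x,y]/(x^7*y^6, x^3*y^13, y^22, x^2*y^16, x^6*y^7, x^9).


Socle = ann(m) = span of standard monomials u with x*u, y*u in I (staircase corners).
Minimal generators: x^9, x^7*y^6, x^6*y^7, x^3*y^13, x^2*y^16, y^22
Corners: xy^21, x^2y^15, x^5y^12, x^6y^6, x^8y^5
Socle dim=5


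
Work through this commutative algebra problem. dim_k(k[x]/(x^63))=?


Basis: 1,x,...,x^62
dim=63


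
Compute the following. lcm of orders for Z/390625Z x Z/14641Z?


Exponent = lcm of the cyclic orders; pairwise coprime => product.
5^8*11^4=390625*14641=5719140625


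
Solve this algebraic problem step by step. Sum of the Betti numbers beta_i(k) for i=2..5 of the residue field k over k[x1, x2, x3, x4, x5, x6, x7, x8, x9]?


Koszul resolution: beta_i(k)=C(n,i), n=9
C(9,2)=36, C(9,3)=84, C(9,4)=126, C(9,5)=126
Sum=372


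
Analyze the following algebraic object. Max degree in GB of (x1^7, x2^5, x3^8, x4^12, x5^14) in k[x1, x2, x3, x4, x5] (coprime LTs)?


Pure powers, coprime LTs => already GB.
Degrees: 7, 5, 8, 12, 14
Max=14


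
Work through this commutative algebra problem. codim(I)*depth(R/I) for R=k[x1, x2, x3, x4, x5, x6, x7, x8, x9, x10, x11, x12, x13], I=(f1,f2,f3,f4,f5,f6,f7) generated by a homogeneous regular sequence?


codim=7, depth=dim(R/I)=13-7=6
Product=7*6=42


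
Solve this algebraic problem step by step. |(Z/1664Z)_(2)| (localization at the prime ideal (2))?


2-primary part: 1664=2^7*13
Size=2^7=128


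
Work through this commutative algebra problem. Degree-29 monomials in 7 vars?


C(d+n-1,n-1)=C(35,6)=1623160


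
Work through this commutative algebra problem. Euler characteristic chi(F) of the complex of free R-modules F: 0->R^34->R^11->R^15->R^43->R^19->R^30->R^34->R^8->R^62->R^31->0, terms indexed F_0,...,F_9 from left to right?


chi = sum (-1)^i * rank:
(-1)^0*34=34
(-1)^1*11=-11
(-1)^2*15=15
(-1)^3*43=-43
(-1)^4*19=19
(-1)^5*30=-30
(-1)^6*34=34
(-1)^7*8=-8
(-1)^8*62=62
(-1)^9*31=-31
chi=41


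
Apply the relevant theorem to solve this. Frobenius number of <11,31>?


gcd(11,31)=1 => F=ab-a-b=11*31-11-31=341-42=299


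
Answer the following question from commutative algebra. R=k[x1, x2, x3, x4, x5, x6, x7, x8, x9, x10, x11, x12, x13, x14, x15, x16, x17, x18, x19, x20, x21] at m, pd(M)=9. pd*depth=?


pd+depth=21
depth=21-9=12
pd*depth=9*12=108


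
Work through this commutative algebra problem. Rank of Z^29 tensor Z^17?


rank(M(x)N) = rank(M)*rank(N)
29*17 = 493


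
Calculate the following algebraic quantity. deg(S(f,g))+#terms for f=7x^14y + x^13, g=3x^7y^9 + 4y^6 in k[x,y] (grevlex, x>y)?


LT(f)=7x^14y, LT(g)=3x^7y^9
lcm(LM)=x^14y^9
S(f,g) (scaled by 21 to clear denominators) = 3y^8*f - 7x^7*g = 3x^13y^8 - 28x^7y^6
2 terms, deg 21.
21+2=23


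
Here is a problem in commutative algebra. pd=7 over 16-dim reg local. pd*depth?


pd+depth=16
depth=16-7=9
pd*depth=7*9=63


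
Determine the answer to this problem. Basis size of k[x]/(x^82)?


Basis: 1,x,...,x^81
dim=82


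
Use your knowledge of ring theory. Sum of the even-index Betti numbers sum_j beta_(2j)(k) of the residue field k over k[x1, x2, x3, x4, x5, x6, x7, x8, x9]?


Koszul resolution: beta_i(k)=C(n,i), n=9
sum_even C(9,i) = 2^(n-1) = 2^8 = 256


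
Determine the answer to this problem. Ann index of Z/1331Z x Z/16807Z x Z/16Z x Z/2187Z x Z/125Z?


Exponent = lcm of the cyclic orders; pairwise coprime => product.
11^3*7^5*2^4*3^7*5^3=1331*16807*16*2187*125=97846891758000


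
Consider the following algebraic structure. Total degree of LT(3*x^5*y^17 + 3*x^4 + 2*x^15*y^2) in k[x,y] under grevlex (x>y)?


LT: 3*x^5*y^17
deg_x=5, deg_y=17
Total=5+17=22


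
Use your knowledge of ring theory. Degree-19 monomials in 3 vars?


C(d+n-1,n-1)=C(21,2)=210


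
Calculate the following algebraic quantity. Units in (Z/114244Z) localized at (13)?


Local ring = Z/28561Z.
phi(28561) = 13^3*(13-1) = 26364


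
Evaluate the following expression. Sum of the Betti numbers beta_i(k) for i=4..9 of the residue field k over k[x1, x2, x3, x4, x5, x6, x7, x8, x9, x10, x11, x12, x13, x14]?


Koszul resolution: beta_i(k)=C(n,i), n=14
C(14,4)=1001, C(14,5)=2002, C(14,6)=3003, C(14,7)=3432, C(14,8)=3003, C(14,9)=2002
Sum=14443


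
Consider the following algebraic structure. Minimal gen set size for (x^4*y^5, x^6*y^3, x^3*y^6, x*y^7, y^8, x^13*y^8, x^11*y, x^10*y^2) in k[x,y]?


Remove redundant (divisible by others).
x^13*y^8 redundant.
Min: x^11*y, x^10*y^2, x^6*y^3, x^4*y^5, x^3*y^6, x*y^7, y^8
Count=7


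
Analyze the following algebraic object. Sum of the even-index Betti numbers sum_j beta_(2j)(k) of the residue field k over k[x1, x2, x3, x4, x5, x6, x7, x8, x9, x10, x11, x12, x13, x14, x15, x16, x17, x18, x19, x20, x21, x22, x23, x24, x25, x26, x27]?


Koszul resolution: beta_i(k)=C(n,i), n=27
sum_even C(27,i) = 2^(n-1) = 2^26 = 67108864


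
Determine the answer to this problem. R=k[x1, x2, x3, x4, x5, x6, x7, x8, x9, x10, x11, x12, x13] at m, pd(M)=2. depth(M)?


pd+depth=depth(R)=13
depth=13-2=11


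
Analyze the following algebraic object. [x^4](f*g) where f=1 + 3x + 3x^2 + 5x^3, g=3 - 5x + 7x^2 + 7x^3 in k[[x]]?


[x^4] = sum a_i*b_j, i+j=4
  3*7=21
  3*7=21
  5*-5=-25
Sum=17


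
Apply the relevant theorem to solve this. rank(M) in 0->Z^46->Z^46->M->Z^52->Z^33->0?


Alt sum=0:
(-1)^0*46 + (-1)^1*46 + (-1)^2*? + (-1)^3*52 + (-1)^4*33=0
rank(M)=19


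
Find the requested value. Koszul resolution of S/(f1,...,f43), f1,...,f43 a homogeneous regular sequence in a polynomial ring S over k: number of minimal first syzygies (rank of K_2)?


Regular sequence => Koszul complex is the minimal free resolution.
Syz_1 minimally generated by Koszul relations f_i*e_j - f_j*e_i (i<j): mu(Syz_1) = beta_2 = C(m,2) = m(m-1)/2
m=43
43*42/2 = 903


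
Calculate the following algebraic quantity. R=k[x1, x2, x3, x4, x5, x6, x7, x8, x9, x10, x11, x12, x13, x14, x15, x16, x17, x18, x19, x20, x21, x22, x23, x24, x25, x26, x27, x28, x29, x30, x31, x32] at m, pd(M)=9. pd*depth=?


pd+depth=32
depth=32-9=23
pd*depth=9*23=207


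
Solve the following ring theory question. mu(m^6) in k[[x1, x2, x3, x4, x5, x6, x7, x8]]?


C(n+d-1,d)=C(13,6)=1716


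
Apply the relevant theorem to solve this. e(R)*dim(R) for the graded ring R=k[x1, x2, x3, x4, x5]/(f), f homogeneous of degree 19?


e(R)=deg(f)=19, dim(R)=5-1=4
e*dim=19*4=76


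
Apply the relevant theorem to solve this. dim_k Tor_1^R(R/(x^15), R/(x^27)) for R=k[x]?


Tor_1(R/I,R/J)=(I cap J)/IJ=(x^27)/(x^42)
dim=42-27=min(15,27)=15


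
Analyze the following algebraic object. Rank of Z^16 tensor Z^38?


rank(M(x)N) = rank(M)*rank(N)
16*38 = 608


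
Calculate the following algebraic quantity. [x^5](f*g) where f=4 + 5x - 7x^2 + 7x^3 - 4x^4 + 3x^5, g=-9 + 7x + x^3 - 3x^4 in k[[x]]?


[x^5] = sum a_i*b_j, i+j=5
  5*-3=-15
  -7*1=-7
  -4*7=-28
  3*-9=-27
Sum=-77


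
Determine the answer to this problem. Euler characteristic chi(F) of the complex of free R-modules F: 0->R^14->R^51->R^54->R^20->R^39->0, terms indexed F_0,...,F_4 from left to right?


chi = sum (-1)^i * rank:
(-1)^0*14=14
(-1)^1*51=-51
(-1)^2*54=54
(-1)^3*20=-20
(-1)^4*39=39
chi=36


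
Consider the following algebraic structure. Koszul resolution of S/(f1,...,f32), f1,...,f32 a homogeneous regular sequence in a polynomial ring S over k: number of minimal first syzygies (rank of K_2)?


Regular sequence => Koszul complex is the minimal free resolution.
Syz_1 minimally generated by Koszul relations f_i*e_j - f_j*e_i (i<j): mu(Syz_1) = beta_2 = C(m,2) = m(m-1)/2
m=32
32*31/2 = 496


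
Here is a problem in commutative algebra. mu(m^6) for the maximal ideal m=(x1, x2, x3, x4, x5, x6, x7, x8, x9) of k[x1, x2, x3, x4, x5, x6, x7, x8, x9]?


Graded Nakayama: mu(m^d) = dim_k (m^d/m^(d+1)) = #degree-6 monomials in 9 vars
C(n+d-1,d)=C(14,6)=3003


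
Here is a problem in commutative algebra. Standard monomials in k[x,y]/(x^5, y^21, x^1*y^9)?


k[x,y]/I, I = (x^5, y^21, x^1*y^9)
Rect: 5x21=105. Corner: (5-1)x(21-9)=48.
dim = 105-48 = 57


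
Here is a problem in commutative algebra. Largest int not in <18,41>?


gcd(18,41)=1 => F=ab-a-b=18*41-18-41=738-59=679


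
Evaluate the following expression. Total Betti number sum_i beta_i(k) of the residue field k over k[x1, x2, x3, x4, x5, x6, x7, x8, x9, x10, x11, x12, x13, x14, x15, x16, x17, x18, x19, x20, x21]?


Koszul resolution: beta_i(k)=C(n,i), n=21
sum_i C(21,i) = 2^21 = 2097152


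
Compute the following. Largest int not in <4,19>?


gcd(4,19)=1 => F=ab-a-b=4*19-4-19=76-23=53


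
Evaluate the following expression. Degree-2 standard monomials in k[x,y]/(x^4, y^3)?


k[x,y], I = (x^4, y^3), d = 2
Need i < 4 and d-i < 3.
Range: 0 <= i <= 2.
H(2) = 3


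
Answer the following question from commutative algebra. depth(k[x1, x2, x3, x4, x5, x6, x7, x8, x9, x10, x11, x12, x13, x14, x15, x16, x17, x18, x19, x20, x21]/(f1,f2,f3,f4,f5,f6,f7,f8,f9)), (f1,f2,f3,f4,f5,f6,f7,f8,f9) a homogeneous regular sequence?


depth(R)=21
depth(R/I)=21-9=12


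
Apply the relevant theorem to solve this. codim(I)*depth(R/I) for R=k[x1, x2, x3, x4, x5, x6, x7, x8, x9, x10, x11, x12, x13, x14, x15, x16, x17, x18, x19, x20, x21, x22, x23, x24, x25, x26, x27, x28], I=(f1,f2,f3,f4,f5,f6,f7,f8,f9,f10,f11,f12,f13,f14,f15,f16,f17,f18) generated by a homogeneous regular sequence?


codim=18, depth=dim(R/I)=28-18=10
Product=18*10=180


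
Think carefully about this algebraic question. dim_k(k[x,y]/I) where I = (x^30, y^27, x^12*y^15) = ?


k[x,y]/I, I = (x^30, y^27, x^12*y^15)
Rect: 30x27=810. Corner: (30-12)x(27-15)=216.
dim = 810-216 = 594


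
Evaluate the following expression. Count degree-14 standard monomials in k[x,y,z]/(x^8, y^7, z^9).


Need i<8, j<7, k<9 with i+j+k=14.
For each i, j ranges over max(0,14-i-8)..min(6,14-i):
  i=0: j in [6,6] -> 1
  i=1: j in [5,6] -> 2
  i=2: j in [4,6] -> 3
  i=3: j in [3,6] -> 4
  i=4: j in [2,6] -> 5
  i=5: j in [1,6] -> 6
  i=6: j in [0,6] -> 7
  i=7: j in [0,6] -> 7
H(14) = 1+2+3+4+5+6+7+7 = 35


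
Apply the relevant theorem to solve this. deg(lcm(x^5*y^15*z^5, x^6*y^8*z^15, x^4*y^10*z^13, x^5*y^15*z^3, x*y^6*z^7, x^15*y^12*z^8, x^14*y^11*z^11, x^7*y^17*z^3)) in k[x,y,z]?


lcm = componentwise max:
x: max(5,6,4,5,1,15,14,7)=15
y: max(15,8,10,15,6,12,11,17)=17
z: max(5,15,13,3,7,8,11,3)=15
Total=15+17+15=47


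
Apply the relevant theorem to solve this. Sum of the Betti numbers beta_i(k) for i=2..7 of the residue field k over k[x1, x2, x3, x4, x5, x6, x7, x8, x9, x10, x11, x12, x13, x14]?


Koszul resolution: beta_i(k)=C(n,i), n=14
C(14,2)=91, C(14,3)=364, C(14,4)=1001, C(14,5)=2002, C(14,6)=3003, C(14,7)=3432
Sum=9893


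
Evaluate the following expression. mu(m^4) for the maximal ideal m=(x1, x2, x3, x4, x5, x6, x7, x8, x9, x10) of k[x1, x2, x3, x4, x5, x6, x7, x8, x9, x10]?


Graded Nakayama: mu(m^d) = dim_k (m^d/m^(d+1)) = #degree-4 monomials in 10 vars
C(n+d-1,d)=C(13,4)=715


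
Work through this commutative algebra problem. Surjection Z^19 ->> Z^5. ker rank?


rank(ker) = 19-5 = 14


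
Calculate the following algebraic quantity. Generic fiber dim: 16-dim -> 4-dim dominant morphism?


dim(fiber)=dim(X)-dim(Y)=16-4=12


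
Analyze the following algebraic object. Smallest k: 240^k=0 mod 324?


240^k mod 324:
k=1: 240
k=2: 252
k=3: 216
k=4: 0
First zero at k = 4


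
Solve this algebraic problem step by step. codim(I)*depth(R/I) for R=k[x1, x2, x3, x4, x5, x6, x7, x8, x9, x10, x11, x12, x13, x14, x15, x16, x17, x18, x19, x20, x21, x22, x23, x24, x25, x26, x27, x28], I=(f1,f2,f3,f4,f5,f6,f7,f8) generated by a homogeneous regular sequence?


codim=8, depth=dim(R/I)=28-8=20
Product=8*20=160


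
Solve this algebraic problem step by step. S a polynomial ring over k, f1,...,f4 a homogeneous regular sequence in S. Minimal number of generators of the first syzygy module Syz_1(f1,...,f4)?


Regular sequence => Koszul complex is the minimal free resolution.
Syz_1 minimally generated by Koszul relations f_i*e_j - f_j*e_i (i<j): mu(Syz_1) = beta_2 = C(m,2) = m(m-1)/2
m=4
4*3/2 = 6


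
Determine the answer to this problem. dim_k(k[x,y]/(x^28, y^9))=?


Basis: x^i*y^j, i<28, j<9
28*9=252


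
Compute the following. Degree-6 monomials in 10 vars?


C(d+n-1,n-1)=C(15,9)=5005


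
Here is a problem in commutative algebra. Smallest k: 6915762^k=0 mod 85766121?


6915762^k mod 85766121:
k=1: 6915762
k=2: 29366631
k=3: 0
First zero at k = 3


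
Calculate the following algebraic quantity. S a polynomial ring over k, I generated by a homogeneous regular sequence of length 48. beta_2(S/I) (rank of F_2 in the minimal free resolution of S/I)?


Regular sequence => Koszul complex is the minimal free resolution.
Syz_1 minimally generated by Koszul relations f_i*e_j - f_j*e_i (i<j): mu(Syz_1) = beta_2 = C(m,2) = m(m-1)/2
m=48
48*47/2 = 1128


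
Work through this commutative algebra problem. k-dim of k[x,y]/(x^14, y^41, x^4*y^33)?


k[x,y]/I, I = (x^14, y^41, x^4*y^33)
Rect: 14x41=574. Corner: (14-4)x(41-33)=80.
dim = 574-80 = 494


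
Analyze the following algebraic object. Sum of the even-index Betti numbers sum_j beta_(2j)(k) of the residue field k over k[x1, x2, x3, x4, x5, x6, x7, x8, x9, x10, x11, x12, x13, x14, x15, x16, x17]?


Koszul resolution: beta_i(k)=C(n,i), n=17
sum_even C(17,i) = 2^(n-1) = 2^16 = 65536


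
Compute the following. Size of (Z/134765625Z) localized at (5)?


5-primary part: 134765625=5^9*69
Size=5^9=1953125


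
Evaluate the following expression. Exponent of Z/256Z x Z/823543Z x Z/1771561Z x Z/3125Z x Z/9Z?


Exponent = lcm of the cyclic orders; pairwise coprime => product.
2^8*7^7*11^6*5^5*3^2=256*823543*1771561*3125*9=10504487956485600000


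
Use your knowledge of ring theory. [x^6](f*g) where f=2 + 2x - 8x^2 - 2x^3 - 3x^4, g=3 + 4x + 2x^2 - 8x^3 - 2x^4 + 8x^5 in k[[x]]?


[x^6] = sum a_i*b_j, i+j=6
  2*8=16
  -8*-2=16
  -2*-8=16
  -3*2=-6
Sum=42


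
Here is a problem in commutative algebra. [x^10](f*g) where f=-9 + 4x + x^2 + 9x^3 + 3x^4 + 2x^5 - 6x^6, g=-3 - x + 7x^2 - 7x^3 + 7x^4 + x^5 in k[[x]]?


[x^10] = sum a_i*b_j, i+j=10
  2*1=2
  -6*7=-42
Sum=-40


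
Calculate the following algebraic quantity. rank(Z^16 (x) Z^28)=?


rank(M(x)N) = rank(M)*rank(N)
16*28 = 448


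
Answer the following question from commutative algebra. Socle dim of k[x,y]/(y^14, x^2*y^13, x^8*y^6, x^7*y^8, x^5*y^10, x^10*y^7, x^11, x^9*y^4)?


Socle = ann(m) = span of standard monomials u with x*u, y*u in I (staircase corners).
Redundant generators: x^10*y^7
Minimal generators: x^11, x^9*y^4, x^8*y^6, x^7*y^8, x^5*y^10, x^2*y^13, y^14
Corners: xy^13, x^4y^12, x^6y^9, x^7y^7, x^8y^5, x^10y^3
Socle dim=6


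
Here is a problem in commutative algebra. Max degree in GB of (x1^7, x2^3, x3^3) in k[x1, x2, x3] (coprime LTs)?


Pure powers, coprime LTs => already GB.
Degrees: 7, 3, 3
Max=7


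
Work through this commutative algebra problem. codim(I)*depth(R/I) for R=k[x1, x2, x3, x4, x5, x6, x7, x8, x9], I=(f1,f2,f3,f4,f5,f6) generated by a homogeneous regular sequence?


codim=6, depth=dim(R/I)=9-6=3
Product=6*3=18


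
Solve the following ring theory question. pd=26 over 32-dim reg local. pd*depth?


pd+depth=32
depth=32-26=6
pd*depth=26*6=156


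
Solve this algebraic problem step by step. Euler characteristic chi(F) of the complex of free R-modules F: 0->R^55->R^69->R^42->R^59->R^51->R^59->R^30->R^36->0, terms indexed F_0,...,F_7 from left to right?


chi = sum (-1)^i * rank:
(-1)^0*55=55
(-1)^1*69=-69
(-1)^2*42=42
(-1)^3*59=-59
(-1)^4*51=51
(-1)^5*59=-59
(-1)^6*30=30
(-1)^7*36=-36
chi=-45


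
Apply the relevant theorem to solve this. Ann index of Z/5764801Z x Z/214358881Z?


Exponent = lcm of the cyclic orders; pairwise coprime => product.
7^8*11^8=5764801*214358881=1235736291547681


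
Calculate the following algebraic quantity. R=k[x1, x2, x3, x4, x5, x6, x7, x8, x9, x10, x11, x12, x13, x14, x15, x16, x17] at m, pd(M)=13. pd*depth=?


pd+depth=17
depth=17-13=4
pd*depth=13*4=52


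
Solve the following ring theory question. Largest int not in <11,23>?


gcd(11,23)=1 => F=ab-a-b=11*23-11-23=253-34=219


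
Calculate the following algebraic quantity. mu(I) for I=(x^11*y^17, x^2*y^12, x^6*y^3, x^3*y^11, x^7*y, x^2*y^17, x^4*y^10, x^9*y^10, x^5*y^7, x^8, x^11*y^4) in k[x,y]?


Remove redundant (divisible by others).
x^9*y^10 redundant.
x^11*y^17 redundant.
x^2*y^17 redundant.
x^11*y^4 redundant.
Min: x^8, x^7*y, x^6*y^3, x^5*y^7, x^4*y^10, x^3*y^11, x^2*y^12
Count=7


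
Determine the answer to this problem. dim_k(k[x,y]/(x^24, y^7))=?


Basis: x^i*y^j, i<24, j<7
24*7=168


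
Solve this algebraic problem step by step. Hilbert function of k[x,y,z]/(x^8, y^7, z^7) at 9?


Need i<8, j<7, k<7 with i+j+k=9.
For each i, j ranges over max(0,9-i-6)..min(6,9-i):
  i=0: j in [3,6] -> 4
  i=1: j in [2,6] -> 5
  i=2: j in [1,6] -> 6
  i=3: j in [0,6] -> 7
  i=4: j in [0,5] -> 6
  i=5: j in [0,4] -> 5
  i=6: j in [0,3] -> 4
  i=7: j in [0,2] -> 3
H(9) = 4+5+6+7+6+5+4+3 = 40


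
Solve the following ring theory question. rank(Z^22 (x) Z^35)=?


rank(M(x)N) = rank(M)*rank(N)
22*35 = 770


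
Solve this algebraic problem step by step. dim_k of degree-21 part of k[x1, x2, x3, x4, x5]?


C(d+n-1,n-1)=C(25,4)=12650


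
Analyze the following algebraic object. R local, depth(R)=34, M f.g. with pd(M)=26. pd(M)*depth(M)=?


pd+depth=34
depth=34-26=8
pd*depth=26*8=208


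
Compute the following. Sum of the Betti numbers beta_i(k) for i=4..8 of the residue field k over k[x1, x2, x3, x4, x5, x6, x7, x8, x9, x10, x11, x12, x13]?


Koszul resolution: beta_i(k)=C(n,i), n=13
C(13,4)=715, C(13,5)=1287, C(13,6)=1716, C(13,7)=1716, C(13,8)=1287
Sum=6721
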